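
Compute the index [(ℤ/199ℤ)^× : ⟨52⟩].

By Lagrange's theorem, ord_199(52) divides φ(199) = 199 − 1 = 198 = 2 · 3^2 · 11.
Divisors of 198: 1, 2, 3, 6, 9, 11, 18, 22, 33, 66, 99, 198.
Compute 52^d (mod 199) for the divisors d until we hit 1:
52^1 ≡ 52 (mod 199)
52^2 ≡ 117 (mod 199)
52^3 ≡ 114 (mod 199)
52^6 ≡ 61 (mod 199)
52^9 ≡ 188 (mod 199)
52^11 ≡ 106 (mod 199)
52^18 ≡ 121 (mod 199)
52^22 ≡ 92 (mod 199)
52^33 ≡ 1 (mod 199) ✓
The order of 52 is 33, so the subgroup it generates has 33 elements.
Index = |(Z/199Z)^×| / |⟨52⟩| = 198 / 33 = 6.

6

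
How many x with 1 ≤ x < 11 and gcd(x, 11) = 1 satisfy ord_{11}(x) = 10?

4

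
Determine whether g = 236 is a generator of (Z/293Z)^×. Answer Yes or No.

No

φ(293) = 293 − 1 = 292 = 2^2 · 73.
It suffices to check that the order of 236 is not a proper divisor of 292: compute 236^(292/q) for q ∈ {2, 73}.
236^146 ≡ 1 (mod 293)  [q = 2: ≡ 1 ✗]
236^4 ≡ 90 (mod 293)  [q = 73: ≢ 1 ✓]
Since 236^146 ≡ 1, the order of 236 divides 146 < 292, so 236 is not a primitive root.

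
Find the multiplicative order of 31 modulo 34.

The order of 31 must divide φ(34) = φ(2)·φ(17) = 1·16 = 16 = 2^4.
Divisors of 16: 1, 2, 4, 8, 16.
Test each divisor d:
31^1 ≡ 31 (mod 34)
31^2 ≡ 9 (mod 34)
31^4 ≡ 13 (mod 34)
31^8 ≡ 33 (mod 34)
31^16 ≡ 1 (mod 34) ✓
The smallest such exponent is 16, so the order of 31 is 16.

16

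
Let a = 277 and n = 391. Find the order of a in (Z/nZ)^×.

16

The order of 277 must divide φ(391) = φ(17·23) = (17−1)·(23−1) = 16·22 = 352 = 2^5 · 11.
Divisors of 352: 1, 2, 4, 8, 11, 16, 22, 32, 44, 88, 176, 352.
Test each divisor d:
277^1 ≡ 277 (mod 391)
277^2 ≡ 93 (mod 391)
277^4 ≡ 47 (mod 391)
277^8 ≡ 254 (mod 391)
277^11 ≡ 300 (mod 391)
277^16 ≡ 1 (mod 391) ✓
Hence ord(277) = 16.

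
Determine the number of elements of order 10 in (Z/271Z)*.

4

φ(271) = 271 − 1 = 270 = 2 · 3^3 · 5.
Since (Z/271Z)^× is cyclic of order 270, the number of elements of order d is φ(d) when d | 270 and 0 otherwise.
10 = 2 · 5 divides 270, and φ(10) = 4.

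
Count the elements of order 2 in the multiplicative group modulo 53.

φ(53) = 53 − 1 = 52 = 2^2 · 13.
Since (Z/53Z)^× is cyclic of order 52, the number of elements of order d is φ(d) when d | 52 and 0 otherwise.
2 | 52, and φ(2) = 2 − 1 = 1.

1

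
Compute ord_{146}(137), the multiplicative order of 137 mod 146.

3

ord(137) | φ(146) = φ(2)·φ(73) = 1·72 = 72 = 2^3 · 3^2.
Divisors of 72: 1, 2, 3, 4, 6, 8, 9, 12, 18, 24, 36, 72.
Evaluate successive powers at the divisors of 72:
137^1 ≡ 137 (mod 146)
137^2 ≡ 81 (mod 146)
137^3 ≡ 1 (mod 146) ✓
So ord_146(137) = 3.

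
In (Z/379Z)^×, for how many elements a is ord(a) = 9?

φ(379) = 379 − 1 = 378 = 2 · 3^3 · 7.
(Z/379Z)^× is cyclic (|G| = 378); a cyclic group of order m has exactly φ(d) elements of each order d | m, and none otherwise.
9 = 3^2 divides 378, and φ(9) = 6.

6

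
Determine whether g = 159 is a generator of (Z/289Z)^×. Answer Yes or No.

Yes

φ(289) = φ(17^2) = 17·(17−1) = 272 = 2^4 · 17.
159 is a primitive root mod 289 iff 159^(φ(289)/q) ≢ 1 for every prime q | φ(289), i.e. q ∈ {2, 17}.
159^136 ≡ 288 (mod 289)  [q = 2: ≢ 1 ✓]
159^16 ≡ 222 (mod 289)  [q = 17: ≢ 1 ✓]
All checks pass, so 159 has order 272 and is a primitive root modulo 289.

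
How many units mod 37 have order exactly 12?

4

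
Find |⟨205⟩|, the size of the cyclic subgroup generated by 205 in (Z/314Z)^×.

78

Since 205 ∈ (Z/314Z)^×, its order divides φ(314) = φ(2)·φ(157) = 1·156 = 156 = 2^2 · 3 · 13.
Divisors of 156: 1, 2, 3, 4, 6, 12, 13, 26, 39, 52, 78, 156.
Evaluate successive powers at the divisors of 156:
205^1 ≡ 205 (mod 314)
205^2 ≡ 263 (mod 314)
205^3 ≡ 221 (mod 314)
205^4 ≡ 89 (mod 314)
205^6 ≡ 171 (mod 314)
205^12 ≡ 39 (mod 314)
205^13 ≡ 145 (mod 314)
205^26 ≡ 301 (mod 314)
205^39 ≡ 313 (mod 314)
205^52 ≡ 169 (mod 314)
205^78 ≡ 1 (mod 314) ✓
The smallest such exponent is 78, so the order of 205 is 78.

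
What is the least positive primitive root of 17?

3

φ(17) = 17 − 1 = 16 = 2^4.
g is a primitive root iff g^(16/q) ≢ 1 (mod 17) for each prime q ∈ {2}.
g = 2: 2^8 ≡ 1 — hits 1, so not a primitive root.
g = 3: 3^8 ≡ 16 — none is 1, so 3 is a primitive root.
So 3 is the smallest generator of (Z/17Z)^×.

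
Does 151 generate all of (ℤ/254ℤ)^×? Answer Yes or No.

No

φ(254) = φ(2)·φ(127) = 1·126 = 126 = 2 · 3^2 · 7.
It suffices to check that the order of 151 is not a proper divisor of 126: compute 151^(126/q) for q ∈ {2, 3, 7}.
151^63 ≡ 253 (mod 254)  [q = 2: ≢ 1 ✓]
151^42 ≡ 107 (mod 254)  [q = 3: ≢ 1 ✓]
151^18 ≡ 1 (mod 254)  [q = 7: ≡ 1 ✗]
The check at q = 7 fails, so 151 generates a proper subgroup.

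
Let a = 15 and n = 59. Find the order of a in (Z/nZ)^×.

29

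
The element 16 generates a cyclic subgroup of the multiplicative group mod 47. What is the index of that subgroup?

2

By Lagrange's theorem, ord_47(16) divides φ(47) = 47 − 1 = 46 = 2 · 23.
Divisors of 46: 1, 2, 23, 46.
Check 16^d mod 47 for each divisor in increasing order:
16^1 ≡ 16 (mod 47)
16^2 ≡ 21 (mod 47)
16^23 ≡ 1 (mod 47) ✓
Thus |⟨16⟩| = ord(16) = 23.
Index = |(Z/47Z)^×| / |⟨16⟩| = 46 / 23 = 2.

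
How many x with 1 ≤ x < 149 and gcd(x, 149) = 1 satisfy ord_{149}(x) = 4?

2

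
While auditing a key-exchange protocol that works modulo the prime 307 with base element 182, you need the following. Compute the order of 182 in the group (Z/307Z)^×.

51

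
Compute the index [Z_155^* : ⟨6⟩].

The order of 6 must divide φ(155) = φ(5·31) = (5−1)·(31−1) = 4·30 = 120 = 2^3 · 3 · 5.
Divisors of 120: 1, 2, 3, 4, 5, 6, 8, 10, 12, 15, 20, 24, 30, 40, 60, 120.
Check 6^d mod 155 for each divisor in increasing order:
6^1 ≡ 6 (mod 155)
6^2 ≡ 36 (mod 155)
6^3 ≡ 61 (mod 155)
6^4 ≡ 56 (mod 155)
6^5 ≡ 26 (mod 155)
6^6 ≡ 1 (mod 155) ✓
Thus |⟨6⟩| = ord(6) = 6.
Index = |(Z/155Z)^×| / |⟨6⟩| = 120 / 6 = 20.

20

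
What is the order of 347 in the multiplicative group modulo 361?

171

The order of 347 must divide φ(361) = φ(19^2) = 19·(19−1) = 342 = 2 · 3^2 · 19.
Divisors of 342: 1, 2, 3, 6, 9, 18, 19, 38, 57, 114, 171, 342.
Test each divisor d:
347^1 ≡ 347 (mod 361)
347^2 ≡ 196 (mod 361)
347^3 ≡ 144 (mod 361)
347^6 ≡ 159 (mod 361)
347^9 ≡ 153 (mod 361)
347^18 ≡ 305 (mod 361)
347^19 ≡ 62 (mod 361)
347^38 ≡ 234 (mod 361)
347^57 ≡ 68 (mod 361)
347^114 ≡ 292 (mod 361)
347^171 ≡ 1 (mod 361) ✓
Hence ord(347) = 171.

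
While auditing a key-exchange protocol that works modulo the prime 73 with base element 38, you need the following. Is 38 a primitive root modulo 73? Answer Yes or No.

No

φ(73) = 73 − 1 = 72 = 2^3 · 3^2.
Test 38^(72/q) mod 73 for each prime factor q of 72:
38^36 ≡ 1 (mod 73)  [q = 2: ≡ 1 ✗]
38^24 ≡ 8 (mod 73)  [q = 3: ≢ 1 ✓]
38^36 ≡ 1 shows ord(38) | 36, strictly less than φ(73); not a primitive root.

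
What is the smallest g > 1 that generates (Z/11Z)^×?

2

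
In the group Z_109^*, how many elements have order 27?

18

φ(109) = 109 − 1 = 108 = 2^2 · 3^3.
(Z/109Z)^× is cyclic (|G| = 108); a cyclic group of order m has exactly φ(d) elements of each order d | m, and none otherwise.
27 = 3^3 divides 108, and φ(27) = 18.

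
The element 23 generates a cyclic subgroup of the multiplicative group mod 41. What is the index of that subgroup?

4

ord(23) | φ(41) = 41 − 1 = 40 = 2^3 · 5.
Divisors of 40: 1, 2, 4, 5, 8, 10, 20, 40.
Check 23^d mod 41 for each divisor in increasing order:
23^1 ≡ 23 (mod 41)
23^2 ≡ 37 (mod 41)
23^4 ≡ 16 (mod 41)
23^5 ≡ 40 (mod 41)
23^8 ≡ 10 (mod 41)
23^10 ≡ 1 (mod 41) ✓
The order of 23 is 10, so the subgroup it generates has 10 elements.
[(Z/41Z)^× : ⟨23⟩] = 40/10 = 4.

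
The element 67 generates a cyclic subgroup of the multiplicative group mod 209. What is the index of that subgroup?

10

The order of 67 must divide φ(209) = φ(11·19) = (11−1)·(19−1) = 10·18 = 180 = 2^2 · 3^2 · 5.
Divisors of 180: 1, 2, 3, 4, 5, 6, 9, 10, 12, 15, 18, 20, 30, 36, 45, 60, 90, 180.
Compute 67^d (mod 209) for the divisors d until we hit 1:
67^1 ≡ 67 (mod 209)
67^2 ≡ 100 (mod 209)
67^3 ≡ 12 (mod 209)
67^4 ≡ 177 (mod 209)
67^5 ≡ 155 (mod 209)
67^6 ≡ 144 (mod 209)
67^9 ≡ 56 (mod 209)
67^10 ≡ 199 (mod 209)
67^12 ≡ 45 (mod 209)
67^15 ≡ 122 (mod 209)
67^18 ≡ 1 (mod 209) ✓
So ord_209(67) = 18, hence |⟨67⟩| = 18.
[(Z/209Z)^× : ⟨67⟩] = 180/18 = 10.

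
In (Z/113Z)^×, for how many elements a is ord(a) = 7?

φ(113) = 113 − 1 = 112 = 2^4 · 7.
In a cyclic group of order 112, there are φ(d) elements of order d for each divisor d of 112, and zero for non-divisors.
7 | 112, and φ(7) = 7 − 1 = 6.

6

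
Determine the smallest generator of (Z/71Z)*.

7

φ(71) = 71 − 1 = 70 = 2 · 5 · 7.
g is a primitive root iff g^(70/q) ≢ 1 (mod 71) for each prime q ∈ {2, 5, 7}.
g = 2: 2^35 ≡ 1 — hits 1, so not a primitive root.
g = 3: 3^35 ≡ 1 — hits 1, so not a primitive root.
g = 4: 4^35 ≡ 1 — hits 1, so not a primitive root.
g = 5: 5^35 ≡ 1 — hits 1, so not a primitive root.
g = 6: 6^35 ≡ 1 — hits 1, so not a primitive root.
g = 7: 7^35 ≡ 70; 7^14 ≡ 54; 7^10 ≡ 45 — none is 1, so 7 is a primitive root.
So 7 is the smallest generator of (Z/71Z)^×.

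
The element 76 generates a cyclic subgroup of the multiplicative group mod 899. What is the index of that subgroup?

The order of 76 must divide φ(899) = φ(29·31) = (29−1)·(31−1) = 28·30 = 840 = 2^3 · 3 · 5 · 7.
Divisors of 840: 1, 2, 3, 4, 5, 6, 7, 8, 10, 12, 14, 15, 20, 21, 24, 28, 30, 35, 40, 42, 56, 60, 70, 84, 105, 120, 140, 168, 210, 280, 420, 840.
Evaluate successive powers at the divisors of 840:
76^1 ≡ 76
76^2 ≡ 382
76^3 ≡ 264
76^4 ≡ 286
76^5 ≡ 160
76^6 ≡ 473
76^7 ≡ 887
76^8 ≡ 886
76^10 ≡ 428
76^12 ≡ 777
76^14 ≡ 144
76^15 ≡ 156
76^20 ≡ 687
76^21 ≡ 70
76^24 ≡ 500
76^28 ≡ 59
76^30 ≡ 63
76^35 ≡ 191
76^40 ≡ 893
76^42 ≡ 405
76^56 ≡ 784
76^60 ≡ 373
76^70 ≡ 521
76^84 ≡ 407
76^105 ≡ 621
76^120 ≡ 683
76^140 ≡ 842
76^168 ≡ 233
76^210 ≡ 869
76^280 ≡ 552
76^420 ≡ 1
So ord_899(76) = 420, hence |⟨76⟩| = 420.
[(Z/899Z)^× : ⟨76⟩] = 840/420 = 2.

2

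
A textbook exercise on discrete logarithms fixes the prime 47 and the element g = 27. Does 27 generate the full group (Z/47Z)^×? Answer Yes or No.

φ(47) = 47 − 1 = 46 = 2 · 23.
Test 27^(46/q) mod 47 for each prime factor q of 46:
27^23 ≡ 1 (mod 47)  [q = 2: ≡ 1 ✗]
27^2 ≡ 24 (mod 47)  [q = 23: ≢ 1 ✓]
27^23 ≡ 1 shows ord(27) | 23, strictly less than φ(47); not a primitive root.

No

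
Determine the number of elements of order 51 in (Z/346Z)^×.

0

φ(346) = φ(2)·φ(173) = 1·172 = 172 = 2^2 · 43.
(Z/346Z)^× is cyclic (|G| = 172); a cyclic group of order m has exactly φ(d) elements of each order d | m, and none otherwise.
Here 172 is not a multiple of 51, so there are no elements of order 51.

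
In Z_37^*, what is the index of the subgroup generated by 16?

Since 16 ∈ (Z/37Z)^×, its order divides φ(37) = 37 − 1 = 36 = 2^2 · 3^2.
Divisors of 36: 1, 2, 3, 4, 6, 9, 12, 18, 36.
Check 16^d mod 37 for each divisor in increasing order:
16^1 ≡ 16
16^2 ≡ 34
16^3 ≡ 26
16^4 ≡ 9
16^6 ≡ 10
16^9 ≡ 1
The order of 16 is 9, so the subgroup it generates has 9 elements.
[(Z/37Z)^× : ⟨16⟩] = 36/9 = 4.

4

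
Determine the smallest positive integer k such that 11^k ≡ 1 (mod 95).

3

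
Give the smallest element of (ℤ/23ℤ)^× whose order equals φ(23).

φ(23) = 23 − 1 = 22 = 2 · 11.
g is a primitive root iff g^(22/q) ≢ 1 (mod 23) for each prime q ∈ {2, 11}.
g = 2: 2^11 ≡ 1 — hits 1, so not a primitive root.
g = 3: 3^11 ≡ 1 — hits 1, so not a primitive root.
g = 4: 4^11 ≡ 1 — hits 1, so not a primitive root.
g = 5: 5^11 ≡ 22; 5^2 ≡ 2 — none is 1, so 5 is a primitive root.
So 5 is the smallest generator of (Z/23Z)^×.

5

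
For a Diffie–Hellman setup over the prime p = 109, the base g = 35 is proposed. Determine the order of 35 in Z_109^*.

ord(35) | φ(109) = 109 − 1 = 108 = 2^2 · 3^3.
Divisors of 108: 1, 2, 3, 4, 6, 9, 12, 18, 27, 36, 54, 108.
Check 35^d mod 109 for each divisor in increasing order:
35^1 ≡ 35 (mod 109)
35^2 ≡ 26 (mod 109)
35^3 ≡ 38 (mod 109)
35^4 ≡ 22 (mod 109)
35^6 ≡ 27 (mod 109)
35^9 ≡ 45 (mod 109)
35^12 ≡ 75 (mod 109)
35^18 ≡ 63 (mod 109)
35^27 ≡ 1 (mod 109) ✓
The smallest such exponent is 27, so the order of 35 is 27.

27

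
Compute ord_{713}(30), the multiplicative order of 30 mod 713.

22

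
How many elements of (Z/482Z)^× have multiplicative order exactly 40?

16

φ(482) = φ(2)·φ(241) = 1·240 = 240 = 2^4 · 3 · 5.
In a cyclic group of order 240, there are φ(d) elements of order d for each divisor d of 240, and zero for non-divisors.
40 = 2^3 · 5 divides 240, and φ(40) = 16.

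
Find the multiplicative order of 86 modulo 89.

88

By Lagrange's theorem, ord_89(86) divides φ(89) = 89 − 1 = 88 = 2^3 · 11.
Divisors of 88: 1, 2, 4, 8, 11, 22, 44, 88.
Check 86^d mod 89 for each divisor in increasing order:
86^1 ≡ 86
86^2 ≡ 9
86^4 ≡ 81
86^8 ≡ 64
86^11 ≡ 52
86^22 ≡ 34
86^44 ≡ 88
86^88 ≡ 1
Therefore the multiplicative order of 86 modulo 89 is 88.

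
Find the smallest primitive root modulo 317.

φ(317) = 317 − 1 = 316 = 2^2 · 79.
Test candidates g = 2, 3, … against the prime factors q ∈ {2, 79} of φ(317): g is a generator iff g^(316/q) ≢ 1 for every such q.
g = 2: 2^158 ≡ 316; 2^4 ≡ 16 — none is 1, so 2 is a primitive root.
So 2 is the smallest generator of (Z/317Z)^×.

2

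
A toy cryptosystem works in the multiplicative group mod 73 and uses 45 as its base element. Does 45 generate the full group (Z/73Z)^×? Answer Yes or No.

Yes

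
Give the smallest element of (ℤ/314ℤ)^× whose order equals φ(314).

φ(314) = φ(2)·φ(157) = 1·156 = 156 = 2^2 · 3 · 13.
Test candidates g = 2, 3, … against the prime factors q ∈ {2, 3, 13} of φ(314): g is a generator iff g^(156/q) ≢ 1 for every such q.
g = 2: gcd(2, 314) = 2 > 1, not a unit — skip.
g = 3: 3^78 ≡ 1 — hits 1, so not a primitive root.
g = 4: gcd(4, 314) = 2 > 1, not a unit — skip.
g = 5: 5^78 ≡ 313; 5^52 ≡ 169; 5^12 ≡ 287 — none is 1, so 5 is a primitive root.
So 5 is the smallest generator of (Z/314Z)^×.

5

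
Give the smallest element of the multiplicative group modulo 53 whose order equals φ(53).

2

φ(53) = 53 − 1 = 52 = 2^2 · 13.
Test candidates g = 2, 3, … against the prime factors q ∈ {2, 13} of φ(53): g is a generator iff g^(52/q) ≢ 1 for every such q.
g = 2: 2^26 ≡ 52; 2^4 ≡ 16 — none is 1, so 2 is a primitive root.
The smallest primitive root modulo 53 is 2.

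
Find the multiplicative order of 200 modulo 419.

418

Since 200 ∈ (Z/419Z)^×, its order divides φ(419) = 419 − 1 = 418 = 2 · 11 · 19.
Divisors of 418: 1, 2, 11, 19, 22, 38, 209, 418.
Compute 200^d (mod 419) for the divisors d until we hit 1:
200^1 ≡ 200 (mod 419)
200^2 ≡ 195 (mod 419)
200^11 ≡ 359 (mod 419)
200^19 ≡ 71 (mod 419)
200^22 ≡ 248 (mod 419)
200^38 ≡ 13 (mod 419)
200^209 ≡ 418 (mod 419)
200^418 ≡ 1 (mod 419) ✓
So ord_419(200) = 418.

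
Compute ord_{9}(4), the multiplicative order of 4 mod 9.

3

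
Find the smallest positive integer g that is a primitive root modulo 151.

6

φ(151) = 151 − 1 = 150 = 2 · 3 · 5^2.
Test candidates g = 2, 3, … against the prime factors q ∈ {2, 3, 5} of φ(151): g is a generator iff g^(150/q) ≢ 1 for every such q.
g = 2: 2^75 ≡ 1 — hits 1, so not a primitive root.
g = 3: 3^75 ≡ 150; 3^50 ≡ 1 — hits 1, so not a primitive root.
g = 4: 4^75 ≡ 1 — hits 1, so not a primitive root.
g = 5: 5^75 ≡ 1 — hits 1, so not a primitive root.
g = 6: 6^75 ≡ 150; 6^50 ≡ 32; 6^30 ≡ 59 — none is 1, so 6 is a primitive root.
Hence the least primitive root of 151 is 6.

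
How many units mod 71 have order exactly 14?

6

φ(71) = 71 − 1 = 70 = 2 · 5 · 7.
Since (Z/71Z)^× is cyclic of order 70, the number of elements of order d is φ(d) when d | 70 and 0 otherwise.
14 = 2 · 7 divides 70, and φ(14) = 6.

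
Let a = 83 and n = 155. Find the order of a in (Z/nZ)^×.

60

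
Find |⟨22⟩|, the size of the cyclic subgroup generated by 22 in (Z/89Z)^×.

22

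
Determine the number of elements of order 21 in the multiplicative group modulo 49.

12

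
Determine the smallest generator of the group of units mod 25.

φ(25) = φ(5^2) = 5·(5−1) = 20 = 2^2 · 5.
g is a primitive root iff g^(20/q) ≢ 1 (mod 25) for each prime q ∈ {2, 5}.
g = 2: 2^10 ≡ 24; 2^4 ≡ 16 — none is 1, so 2 is a primitive root.
The smallest primitive root modulo 25 is 2.

2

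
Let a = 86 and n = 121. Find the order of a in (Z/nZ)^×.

Since 86 ∈ (Z/121Z)^×, its order divides φ(121) = φ(11^2) = 11·(11−1) = 110 = 2 · 5 · 11.
Divisors of 110: 1, 2, 5, 10, 11, 22, 55, 110.
Check 86^d mod 121 for each divisor in increasing order:
86^1 ≡ 86
86^2 ≡ 15
86^5 ≡ 111
86^10 ≡ 100
86^11 ≡ 9
86^22 ≡ 81
86^55 ≡ 1
The smallest such exponent is 55, so the order of 86 is 55.

55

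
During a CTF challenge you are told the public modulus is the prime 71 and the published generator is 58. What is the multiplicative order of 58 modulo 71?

35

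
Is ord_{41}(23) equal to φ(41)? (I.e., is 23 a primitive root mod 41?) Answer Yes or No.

No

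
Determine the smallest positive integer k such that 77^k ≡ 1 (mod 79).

By Lagrange's theorem, ord_79(77) divides φ(79) = 79 − 1 = 78 = 2 · 3 · 13.
Divisors of 78: 1, 2, 3, 6, 13, 26, 39, 78.
Evaluate successive powers at the divisors of 78:
77^1 ≡ 77 (mod 79)
77^2 ≡ 4 (mod 79)
77^3 ≡ 71 (mod 79)
77^6 ≡ 64 (mod 79)
77^13 ≡ 24 (mod 79)
77^26 ≡ 23 (mod 79)
77^39 ≡ 78 (mod 79)
77^78 ≡ 1 (mod 79) ✓
The smallest such exponent is 78, so the order of 77 is 78.

78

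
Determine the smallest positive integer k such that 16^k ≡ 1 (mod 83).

41

The order of 16 must divide φ(83) = 83 − 1 = 82 = 2 · 41.
Divisors of 82: 1, 2, 41, 82.
Compute 16^d (mod 83) for the divisors d until we hit 1:
16^1 ≡ 16 (mod 83)
16^2 ≡ 7 (mod 83)
16^41 ≡ 1 (mod 83) ✓
Hence ord(16) = 41.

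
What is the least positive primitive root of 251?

φ(251) = 251 − 1 = 250 = 2 · 5^3.
g is a primitive root iff g^(250/q) ≢ 1 (mod 251) for each prime q ∈ {2, 5}.
g = 2: 2^125 ≡ 250; 2^50 ≡ 1 — hits 1, so not a primitive root.
g = 3: 3^125 ≡ 1 — hits 1, so not a primitive root.
g = 4: 4^125 ≡ 1 — hits 1, so not a primitive root.
g = 5: 5^125 ≡ 1 — hits 1, so not a primitive root.
g = 6: 6^125 ≡ 250; 6^50 ≡ 219 — none is 1, so 6 is a primitive root.
Hence the least primitive root of 251 is 6.

6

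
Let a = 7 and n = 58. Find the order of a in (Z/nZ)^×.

7

ord(7) | φ(58) = φ(2)·φ(29) = 1·28 = 28 = 2^2 · 7.
Divisors of 28: 1, 2, 4, 7, 14, 28.
Evaluate successive powers at the divisors of 28:
7^1 ≡ 7
7^2 ≡ 49
7^4 ≡ 23
7^7 ≡ 1
Therefore the multiplicative order of 7 modulo 58 is 7.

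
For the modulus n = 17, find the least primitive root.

φ(17) = 17 − 1 = 16 = 2^4.
g is a primitive root iff g^(16/q) ≢ 1 (mod 17) for each prime q ∈ {2}.
g = 2: 2^8 ≡ 1 — hits 1, so not a primitive root.
g = 3: 3^8 ≡ 16 — none is 1, so 3 is a primitive root.
So 3 is the smallest generator of (Z/17Z)^×.

3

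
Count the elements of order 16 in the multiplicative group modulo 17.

φ(17) = 17 − 1 = 16 = 2^4.
Since (Z/17Z)^× is cyclic of order 16, the number of elements of order d is φ(d) when d | 16 and 0 otherwise.
16 = 2^4 divides 16, and φ(16) = 8.

8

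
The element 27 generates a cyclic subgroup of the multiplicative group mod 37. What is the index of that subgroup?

6

Since 27 ∈ (Z/37Z)^×, its order divides φ(37) = 37 − 1 = 36 = 2^2 · 3^2.
Divisors of 36: 1, 2, 3, 4, 6, 9, 12, 18, 36.
Evaluate successive powers at the divisors of 36:
27^1 ≡ 27 (mod 37)
27^2 ≡ 26 (mod 37)
27^3 ≡ 36 (mod 37)
27^4 ≡ 10 (mod 37)
27^6 ≡ 1 (mod 37) ✓
The order of 27 is 6, so the subgroup it generates has 6 elements.
Index = |(Z/37Z)^×| / |⟨27⟩| = 36 / 6 = 6.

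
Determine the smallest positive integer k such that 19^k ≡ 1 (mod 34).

8

Since 19 ∈ (Z/34Z)^×, its order divides φ(34) = φ(2)·φ(17) = 1·16 = 16 = 2^4.
Divisors of 16: 1, 2, 4, 8, 16.
Check 19^d mod 34 for each divisor in increasing order:
19^1 ≡ 19
19^2 ≡ 21
19^4 ≡ 33
19^8 ≡ 1
So ord_34(19) = 8.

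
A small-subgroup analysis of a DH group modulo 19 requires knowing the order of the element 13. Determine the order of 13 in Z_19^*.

Since 13 ∈ (Z/19Z)^×, its order divides φ(19) = 19 − 1 = 18 = 2 · 3^2.
Divisors of 18: 1, 2, 3, 6, 9, 18.
Test each divisor d:
13^1 ≡ 13 (mod 19)
13^2 ≡ 17 (mod 19)
13^3 ≡ 12 (mod 19)
13^6 ≡ 11 (mod 19)
13^9 ≡ 18 (mod 19)
13^18 ≡ 1 (mod 19) ✓
Hence ord(13) = 18.

18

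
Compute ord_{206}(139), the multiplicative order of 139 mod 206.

51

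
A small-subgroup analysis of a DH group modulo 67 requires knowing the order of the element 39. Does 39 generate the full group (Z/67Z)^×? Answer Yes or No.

φ(67) = 67 − 1 = 66 = 2 · 3 · 11.
Test 39^(66/q) mod 67 for each prime factor q of 66:
39^33 ≡ 1 (mod 67)  [q = 2: ≡ 1 ✗]
39^22 ≡ 37 (mod 67)  [q = 3: ≢ 1 ✓]
39^6 ≡ 40 (mod 67)  [q = 11: ≢ 1 ✓]
Since 39^33 ≡ 1, the order of 39 divides 33 < 66, so 39 is not a primitive root.

No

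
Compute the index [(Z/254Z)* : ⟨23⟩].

1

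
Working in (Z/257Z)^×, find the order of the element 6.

Since 6 ∈ (Z/257Z)^×, its order divides φ(257) = 257 − 1 = 256 = 2^8.
Divisors of 256: 1, 2, 4, 8, 16, 32, 64, 128, 256.
Check 6^d mod 257 for each divisor in increasing order:
6^1 ≡ 6
6^2 ≡ 36
6^4 ≡ 11
6^8 ≡ 121
6^16 ≡ 249
6^32 ≡ 64
6^64 ≡ 241
6^128 ≡ 256
6^256 ≡ 1
The smallest such exponent is 256, so the order of 6 is 256.

256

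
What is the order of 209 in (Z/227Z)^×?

113

The order of 209 must divide φ(227) = 227 − 1 = 226 = 2 · 113.
Divisors of 226: 1, 2, 113, 226.
Compute 209^d (mod 227) for the divisors d until we hit 1:
209^1 ≡ 209
209^2 ≡ 97
209^113 ≡ 1
Hence ord(209) = 113.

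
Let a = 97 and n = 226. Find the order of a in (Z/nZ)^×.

14

By Lagrange's theorem, ord_226(97) divides φ(226) = φ(2)·φ(113) = 1·112 = 112 = 2^4 · 7.
Divisors of 112: 1, 2, 4, 7, 8, 14, 16, 28, 56, 112.
Test each divisor d:
97^1 ≡ 97
97^2 ≡ 143
97^4 ≡ 109
97^7 ≡ 225
97^8 ≡ 129
97^14 ≡ 1
So ord_226(97) = 14.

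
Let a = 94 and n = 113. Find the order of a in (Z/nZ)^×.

Since 94 ∈ (Z/113Z)^×, its order divides φ(113) = 113 − 1 = 112 = 2^4 · 7.
Divisors of 112: 1, 2, 4, 7, 8, 14, 16, 28, 56, 112.
Compute 94^d (mod 113) for the divisors d until we hit 1:
94^1 ≡ 94
94^2 ≡ 22
94^4 ≡ 32
94^7 ≡ 71
94^8 ≡ 7
94^14 ≡ 69
94^16 ≡ 49
94^28 ≡ 15
94^56 ≡ 112
94^112 ≡ 1
Hence ord(94) = 112.

112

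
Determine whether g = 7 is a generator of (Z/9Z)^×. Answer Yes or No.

φ(9) = φ(3^2) = 3·(3−1) = 6 = 2 · 3.
An element g generates (Z/9Z)^× iff g^(6/q) ≢ 1 (mod 9) for each prime q ∈ {2, 3}.
7^3 ≡ 1 (mod 9)  [q = 2: ≡ 1 ✗]
7^2 ≡ 4 (mod 9)  [q = 3: ≢ 1 ✓]
7^3 ≡ 1 shows ord(7) | 3, strictly less than φ(9); not a primitive root.

No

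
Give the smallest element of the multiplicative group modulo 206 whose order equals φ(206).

5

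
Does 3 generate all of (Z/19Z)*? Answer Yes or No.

φ(19) = 19 − 1 = 18 = 2 · 3^2.
Test 3^(18/q) mod 19 for each prime factor q of 18:
3^9 ≡ 18 (mod 19)  [q = 2: ≢ 1 ✓]
3^6 ≡ 7 (mod 19)  [q = 3: ≢ 1 ✓]
None equal 1, so ord_19(3) = 18: 3 is a primitive root.

Yes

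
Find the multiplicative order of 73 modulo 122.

15

Since 73 ∈ (Z/122Z)^×, its order divides φ(122) = φ(2)·φ(61) = 1·60 = 60 = 2^2 · 3 · 5.
Divisors of 60: 1, 2, 3, 4, 5, 6, 10, 12, 15, 20, 30, 60.
Test each divisor d:
73^1 ≡ 73 (mod 122)
73^2 ≡ 83 (mod 122)
73^3 ≡ 81 (mod 122)
73^4 ≡ 57 (mod 122)
73^5 ≡ 13 (mod 122)
73^6 ≡ 95 (mod 122)
73^10 ≡ 47 (mod 122)
73^12 ≡ 119 (mod 122)
73^15 ≡ 1 (mod 122) ✓
Therefore the multiplicative order of 73 modulo 122 is 15.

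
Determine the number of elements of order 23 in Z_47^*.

φ(47) = 47 − 1 = 46 = 2 · 23.
(Z/47Z)^× is cyclic (|G| = 46); a cyclic group of order m has exactly φ(d) elements of each order d | m, and none otherwise.
23 | 46, and φ(23) = 23 − 1 = 22.

22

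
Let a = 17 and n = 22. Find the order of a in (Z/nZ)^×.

Since 17 ∈ (Z/22Z)^×, its order divides φ(22) = φ(2)·φ(11) = 1·10 = 10 = 2 · 5.
Divisors of 10: 1, 2, 5, 10.
Check 17^d mod 22 for each divisor in increasing order:
17^1 ≡ 17 (mod 22)
17^2 ≡ 3 (mod 22)
17^5 ≡ 21 (mod 22)
17^10 ≡ 1 (mod 22) ✓
So ord_22(17) = 10.

10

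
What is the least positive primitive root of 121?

2

φ(121) = φ(11^2) = 11·(11−1) = 110 = 2 · 5 · 11.
Test candidates g = 2, 3, … against the prime factors q ∈ {2, 5, 11} of φ(121): g is a generator iff g^(110/q) ≢ 1 for every such q.
g = 2: 2^55 ≡ 120; 2^22 ≡ 81; 2^10 ≡ 56 — none is 1, so 2 is a primitive root.
The smallest primitive root modulo 121 is 2.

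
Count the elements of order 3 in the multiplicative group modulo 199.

2

φ(199) = 199 − 1 = 198 = 2 · 3^2 · 11.
Since (Z/199Z)^× is cyclic of order 198, the number of elements of order d is φ(d) when d | 198 and 0 otherwise.
3 | 198, and φ(3) = 3 − 1 = 2.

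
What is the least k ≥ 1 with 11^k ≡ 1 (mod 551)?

By Lagrange's theorem, ord_551(11) divides φ(551) = φ(19·29) = (19−1)·(29−1) = 18·28 = 504 = 2^3 · 3^2 · 7.
Divisors of 504: 1, 2, 3, 4, 6, 7, 8, 9, 12, 14, 18, 21, 24, 28, 36, 42, 56, 63, 72, 84, 126, 168, 252, 504.
Check 11^d mod 551 for each divisor in increasing order:
11^1 ≡ 11
11^2 ≡ 121
11^3 ≡ 229
11^4 ≡ 315
11^6 ≡ 96
11^7 ≡ 505
11^8 ≡ 45
11^9 ≡ 495
11^12 ≡ 400
11^14 ≡ 463
11^18 ≡ 381
11^21 ≡ 191
11^24 ≡ 210
11^28 ≡ 30
11^36 ≡ 248
11^42 ≡ 115
11^56 ≡ 349
11^63 ≡ 476
11^72 ≡ 343
11^84 ≡ 1
Hence ord(11) = 84.

84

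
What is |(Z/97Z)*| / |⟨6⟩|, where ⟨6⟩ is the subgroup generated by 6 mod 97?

ord(6) | φ(97) = 97 − 1 = 96 = 2^5 · 3.
Divisors of 96: 1, 2, 3, 4, 6, 8, 12, 16, 24, 32, 48, 96.
Test each divisor d:
6^1 ≡ 6 (mod 97)
6^2 ≡ 36 (mod 97)
6^3 ≡ 22 (mod 97)
6^4 ≡ 35 (mod 97)
6^6 ≡ 96 (mod 97)
6^8 ≡ 61 (mod 97)
6^12 ≡ 1 (mod 97) ✓
Thus |⟨6⟩| = ord(6) = 12.
The index is φ(97) / ord(6) = 96 / 12 = 8.

8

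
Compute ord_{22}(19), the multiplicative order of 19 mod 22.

10

By Lagrange's theorem, ord_22(19) divides φ(22) = φ(2)·φ(11) = 1·10 = 10 = 2 · 5.
Divisors of 10: 1, 2, 5, 10.
Check 19^d mod 22 for each divisor in increasing order:
19^1 ≡ 19
19^2 ≡ 9
19^5 ≡ 21
19^10 ≡ 1
The smallest such exponent is 10, so the order of 19 is 10.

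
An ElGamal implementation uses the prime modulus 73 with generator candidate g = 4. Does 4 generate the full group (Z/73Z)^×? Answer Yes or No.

φ(73) = 73 − 1 = 72 = 2^3 · 3^2.
An element g generates (Z/73Z)^× iff g^(72/q) ≢ 1 (mod 73) for each prime q ∈ {2, 3}.
4^36 ≡ 1 (mod 73)  [q = 2: ≡ 1 ✗]
4^24 ≡ 8 (mod 73)  [q = 3: ≢ 1 ✓]
Since 4^36 ≡ 1, the order of 4 divides 36 < 72, so 4 is not a primitive root.

No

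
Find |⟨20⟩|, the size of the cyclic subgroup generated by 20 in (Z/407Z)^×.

180

ord(20) | φ(407) = φ(11·37) = (11−1)·(37−1) = 10·36 = 360 = 2^3 · 3^2 · 5.
Divisors of 360: 1, 2, 3, 4, 5, 6, 8, 9, 10, 12, 15, 18, 20, 24, 30, 36, 40, 45, 60, 72, 90, 120, 180, 360.
Compute 20^d (mod 407) for the divisors d until we hit 1:
20^1 ≡ 20 (mod 407)
20^2 ≡ 400 (mod 407)
20^3 ≡ 267 (mod 407)
20^4 ≡ 49 (mod 407)
20^5 ≡ 166 (mod 407)
20^6 ≡ 64 (mod 407)
20^8 ≡ 366 (mod 407)
20^9 ≡ 401 (mod 407)
20^10 ≡ 287 (mod 407)
20^12 ≡ 26 (mod 407)
20^15 ≡ 23 (mod 407)
20^18 ≡ 36 (mod 407)
20^20 ≡ 155 (mod 407)
20^24 ≡ 269 (mod 407)
20^30 ≡ 122 (mod 407)
20^36 ≡ 75 (mod 407)
20^40 ≡ 12 (mod 407)
20^45 ≡ 364 (mod 407)
20^60 ≡ 232 (mod 407)
20^72 ≡ 334 (mod 407)
20^90 ≡ 221 (mod 407)
20^120 ≡ 100 (mod 407)
20^180 ≡ 1 (mod 407) ✓
The smallest such exponent is 180, so the order of 20 is 180.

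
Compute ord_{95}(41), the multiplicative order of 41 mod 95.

18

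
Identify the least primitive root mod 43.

3

φ(43) = 43 − 1 = 42 = 2 · 3 · 7.
g is a primitive root iff g^(42/q) ≢ 1 (mod 43) for each prime q ∈ {2, 3, 7}.
g = 2: 2^21 ≡ 42; 2^14 ≡ 1 — hits 1, so not a primitive root.
g = 3: 3^21 ≡ 42; 3^14 ≡ 36; 3^6 ≡ 41 — none is 1, so 3 is a primitive root.
So 3 is the smallest generator of (Z/43Z)^×.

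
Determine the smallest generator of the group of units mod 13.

φ(13) = 13 − 1 = 12 = 2^2 · 3.
Test candidates g = 2, 3, … against the prime factors q ∈ {2, 3} of φ(13): g is a generator iff g^(12/q) ≢ 1 for every such q.
g = 2: 2^6 ≡ 12; 2^4 ≡ 3 — none is 1, so 2 is a primitive root.
The smallest primitive root modulo 13 is 2.

2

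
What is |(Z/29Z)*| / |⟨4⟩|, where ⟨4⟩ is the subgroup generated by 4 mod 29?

The order of 4 must divide φ(29) = 29 − 1 = 28 = 2^2 · 7.
Divisors of 28: 1, 2, 4, 7, 14, 28.
Evaluate successive powers at the divisors of 28:
4^1 ≡ 4
4^2 ≡ 16
4^4 ≡ 24
4^7 ≡ 28
4^14 ≡ 1
The order of 4 is 14, so the subgroup it generates has 14 elements.
[(Z/29Z)^× : ⟨4⟩] = 28/14 = 2.

2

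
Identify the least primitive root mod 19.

2

φ(19) = 19 − 1 = 18 = 2 · 3^2.
g is a primitive root iff g^(18/q) ≢ 1 (mod 19) for each prime q ∈ {2, 3}.
g = 2: 2^9 ≡ 18; 2^6 ≡ 7 — none is 1, so 2 is a primitive root.
The smallest primitive root modulo 19 is 2.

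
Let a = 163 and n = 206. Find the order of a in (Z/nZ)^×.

ord(163) | φ(206) = φ(2)·φ(103) = 1·102 = 102 = 2 · 3 · 17.
Divisors of 102: 1, 2, 3, 6, 17, 34, 51, 102.
Compute 163^d (mod 206) for the divisors d until we hit 1:
163^1 ≡ 163 (mod 206)
163^2 ≡ 201 (mod 206)
163^3 ≡ 9 (mod 206)
163^6 ≡ 81 (mod 206)
163^17 ≡ 159 (mod 206)
163^34 ≡ 149 (mod 206)
163^51 ≡ 1 (mod 206) ✓
Therefore the multiplicative order of 163 modulo 206 is 51.

51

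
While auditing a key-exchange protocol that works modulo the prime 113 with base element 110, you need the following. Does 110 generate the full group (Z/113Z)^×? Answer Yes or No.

φ(113) = 113 − 1 = 112 = 2^4 · 7.
110 is a primitive root mod 113 iff 110^(φ(113)/q) ≢ 1 for every prime q | φ(113), i.e. q ∈ {2, 7}.
110^56 ≡ 112 (mod 113)  [q = 2: ≢ 1 ✓]
110^16 ≡ 49 (mod 113)  [q = 7: ≢ 1 ✓]
None equal 1, so ord_113(110) = 112: 110 is a primitive root.

Yes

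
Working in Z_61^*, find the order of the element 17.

ord(17) | φ(61) = 61 − 1 = 60 = 2^2 · 3 · 5.
Divisors of 60: 1, 2, 3, 4, 5, 6, 10, 12, 15, 20, 30, 60.
Check 17^d mod 61 for each divisor in increasing order:
17^1 ≡ 17 (mod 61)
17^2 ≡ 45 (mod 61)
17^3 ≡ 33 (mod 61)
17^4 ≡ 12 (mod 61)
17^5 ≡ 21 (mod 61)
17^6 ≡ 52 (mod 61)
17^10 ≡ 14 (mod 61)
17^12 ≡ 20 (mod 61)
17^15 ≡ 50 (mod 61)
17^20 ≡ 13 (mod 61)
17^30 ≡ 60 (mod 61)
17^60 ≡ 1 (mod 61) ✓
So ord_61(17) = 60.

60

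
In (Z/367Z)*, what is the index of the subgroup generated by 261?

By Lagrange's theorem, ord_367(261) divides φ(367) = 367 − 1 = 366 = 2 · 3 · 61.
Divisors of 366: 1, 2, 3, 6, 61, 122, 183, 366.
Check 261^d mod 367 for each divisor in increasing order:
261^1 ≡ 261
261^2 ≡ 226
261^3 ≡ 266
261^6 ≡ 292
261^61 ≡ 366
261^122 ≡ 1
The order of 261 is 122, so the subgroup it generates has 122 elements.
The index is φ(367) / ord(261) = 366 / 122 = 3.

3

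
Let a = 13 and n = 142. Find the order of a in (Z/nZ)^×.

70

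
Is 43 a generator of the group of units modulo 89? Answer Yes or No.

Yes

φ(89) = 89 − 1 = 88 = 2^3 · 11.
Test 43^(88/q) mod 89 for each prime factor q of 88:
43^44 ≡ 88 (mod 89)  [q = 2: ≢ 1 ✓]
43^8 ≡ 67 (mod 89)  [q = 11: ≢ 1 ✓]
Every test exponent gives a nontrivial residue, hence 43 generates the full group.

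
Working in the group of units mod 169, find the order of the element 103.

The order of 103 must divide φ(169) = φ(13^2) = 13·(13−1) = 156 = 2^2 · 3 · 13.
Divisors of 156: 1, 2, 3, 4, 6, 12, 13, 26, 39, 52, 78, 156.
Test each divisor d:
103^1 ≡ 103 (mod 169)
103^2 ≡ 131 (mod 169)
103^3 ≡ 142 (mod 169)
103^4 ≡ 92 (mod 169)
103^6 ≡ 53 (mod 169)
103^12 ≡ 105 (mod 169)
103^13 ≡ 168 (mod 169)
103^26 ≡ 1 (mod 169) ✓
The smallest such exponent is 26, so the order of 103 is 26.

26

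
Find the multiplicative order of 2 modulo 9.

6

The order of 2 must divide φ(9) = φ(3^2) = 3·(3−1) = 6 = 2 · 3.
Divisors of 6: 1, 2, 3, 6.
Evaluate successive powers at the divisors of 6:
2^1 ≡ 2 (mod 9)
2^2 ≡ 4 (mod 9)
2^3 ≡ 8 (mod 9)
2^6 ≡ 1 (mod 9) ✓
Hence ord(2) = 6.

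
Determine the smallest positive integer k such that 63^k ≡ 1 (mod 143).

60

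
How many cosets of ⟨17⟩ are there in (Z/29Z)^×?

7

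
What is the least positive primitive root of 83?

φ(83) = 83 − 1 = 82 = 2 · 41.
Test candidates g = 2, 3, … against the prime factors q ∈ {2, 41} of φ(83): g is a generator iff g^(82/q) ≢ 1 for every such q.
g = 2: 2^41 ≡ 82; 2^2 ≡ 4 — none is 1, so 2 is a primitive root.
The smallest primitive root modulo 83 is 2.

2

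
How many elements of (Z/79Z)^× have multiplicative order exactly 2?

φ(79) = 79 − 1 = 78 = 2 · 3 · 13.
In a cyclic group of order 78, there are φ(d) elements of order d for each divisor d of 78, and zero for non-divisors.
2 | 78, and φ(2) = 2 − 1 = 1.

1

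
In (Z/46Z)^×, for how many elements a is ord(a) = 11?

10

φ(46) = φ(2)·φ(23) = 1·22 = 22 = 2 · 11.
(Z/46Z)^× is cyclic (|G| = 22); a cyclic group of order m has exactly φ(d) elements of each order d | m, and none otherwise.
11 | 22, and φ(11) = 11 − 1 = 10.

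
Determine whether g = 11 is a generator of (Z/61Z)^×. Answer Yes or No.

φ(61) = 61 − 1 = 60 = 2^2 · 3 · 5.
Test 11^(60/q) mod 61 for each prime factor q of 60:
11^30 ≡ 60 (mod 61)  [q = 2: ≢ 1 ✓]
11^20 ≡ 1 (mod 61)  [q = 3: ≡ 1 ✗]
11^12 ≡ 1 (mod 61)  [q = 5: ≡ 1 ✗]
Since 11^20 ≡ 1, the order of 11 divides 20 < 60, so 11 is not a primitive root.

No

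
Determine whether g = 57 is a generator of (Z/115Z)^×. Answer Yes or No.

115 = 5 · 23 is a product of two distinct odd primes, so (Z/115Z)^× ≅ (Z/5Z)^× × (Z/23Z)^× is not cyclic.
No primitive root modulo 115 exists; in particular 57 is not one.

No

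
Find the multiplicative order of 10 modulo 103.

The order of 10 must divide φ(103) = 103 − 1 = 102 = 2 · 3 · 17.
Divisors of 102: 1, 2, 3, 6, 17, 34, 51, 102.
Test each divisor d:
10^1 ≡ 10
10^2 ≡ 100
10^3 ≡ 73
10^6 ≡ 76
10^17 ≡ 102
10^34 ≡ 1
The smallest such exponent is 34, so the order of 10 is 34.

34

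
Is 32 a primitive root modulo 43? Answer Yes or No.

No

φ(43) = 43 − 1 = 42 = 2 · 3 · 7.
Test 32^(42/q) mod 43 for each prime factor q of 42:
32^21 ≡ 42 (mod 43)  [q = 2: ≢ 1 ✓]
32^14 ≡ 1 (mod 43)  [q = 3: ≡ 1 ✗]
32^6 ≡ 4 (mod 43)  [q = 7: ≢ 1 ✓]
Since 32^14 ≡ 1, the order of 32 divides 14 < 42, so 32 is not a primitive root.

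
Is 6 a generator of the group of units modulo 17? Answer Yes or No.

Yes

φ(17) = 17 − 1 = 16 = 2^4.
It suffices to check that the order of 6 is not a proper divisor of 16: compute 6^(16/q) for q ∈ {2}.
6^8 ≡ 16 (mod 17)  [q = 2: ≢ 1 ✓]
None equal 1, so ord_17(6) = 16: 6 is a primitive root.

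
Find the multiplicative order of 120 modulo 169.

39

ord(120) | φ(169) = φ(13^2) = 13·(13−1) = 156 = 2^2 · 3 · 13.
Divisors of 156: 1, 2, 3, 4, 6, 12, 13, 26, 39, 52, 78, 156.
Compute 120^d (mod 169) for the divisors d until we hit 1:
120^1 ≡ 120 (mod 169)
120^2 ≡ 35 (mod 169)
120^3 ≡ 144 (mod 169)
120^4 ≡ 42 (mod 169)
120^6 ≡ 118 (mod 169)
120^12 ≡ 66 (mod 169)
120^13 ≡ 146 (mod 169)
120^26 ≡ 22 (mod 169)
120^39 ≡ 1 (mod 169) ✓
Therefore the multiplicative order of 120 modulo 169 is 39.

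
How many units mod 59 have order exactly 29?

28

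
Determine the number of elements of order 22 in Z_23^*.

10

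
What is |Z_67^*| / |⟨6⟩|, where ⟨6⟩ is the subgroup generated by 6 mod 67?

By Lagrange's theorem, ord_67(6) divides φ(67) = 67 − 1 = 66 = 2 · 3 · 11.
Divisors of 66: 1, 2, 3, 6, 11, 22, 33, 66.
Check 6^d mod 67 for each divisor in increasing order:
6^1 ≡ 6
6^2 ≡ 36
6^3 ≡ 15
6^6 ≡ 24
6^11 ≡ 29
6^22 ≡ 37
6^33 ≡ 1
So ord_67(6) = 33, hence |⟨6⟩| = 33.
The index is φ(67) / ord(6) = 66 / 33 = 2.

2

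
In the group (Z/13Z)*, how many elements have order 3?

2

φ(13) = 13 − 1 = 12 = 2^2 · 3.
Since (Z/13Z)^× is cyclic of order 12, the number of elements of order d is φ(d) when d | 12 and 0 otherwise.
3 | 12, and φ(3) = 3 − 1 = 2.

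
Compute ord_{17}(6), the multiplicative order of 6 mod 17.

Since 6 ∈ (Z/17Z)^×, its order divides φ(17) = 17 − 1 = 16 = 2^4.
Divisors of 16: 1, 2, 4, 8, 16.
Test each divisor d:
6^1 ≡ 6
6^2 ≡ 2
6^4 ≡ 4
6^8 ≡ 16
6^16 ≡ 1
Therefore the multiplicative order of 6 modulo 17 is 16.

16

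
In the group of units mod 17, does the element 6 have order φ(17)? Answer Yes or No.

Yes

φ(17) = 17 − 1 = 16 = 2^4.
It suffices to check that the order of 6 is not a proper divisor of 16: compute 6^(16/q) for q ∈ {2}.
6^8 ≡ 16 (mod 17)  [q = 2: ≢ 1 ✓]
None equal 1, so ord_17(6) = 16: 6 is a primitive root.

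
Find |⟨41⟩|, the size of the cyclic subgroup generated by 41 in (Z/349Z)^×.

29

By Lagrange's theorem, ord_349(41) divides φ(349) = 349 − 1 = 348 = 2^2 · 3 · 29.
Divisors of 348: 1, 2, 3, 4, 6, 12, 29, 58, 87, 116, 174, 348.
Compute 41^d (mod 349) for the divisors d until we hit 1:
41^1 ≡ 41
41^2 ≡ 285
41^3 ≡ 168
41^4 ≡ 257
41^6 ≡ 304
41^12 ≡ 280
41^29 ≡ 1
Hence ord(41) = 29.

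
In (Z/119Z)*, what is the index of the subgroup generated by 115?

8

The order of 115 must divide φ(119) = φ(7·17) = (7−1)·(17−1) = 6·16 = 96 = 2^5 · 3.
Divisors of 96: 1, 2, 3, 4, 6, 8, 12, 16, 24, 32, 48, 96.
Evaluate successive powers at the divisors of 96:
115^1 ≡ 115 (mod 119)
115^2 ≡ 16 (mod 119)
115^3 ≡ 55 (mod 119)
115^4 ≡ 18 (mod 119)
115^6 ≡ 50 (mod 119)
115^8 ≡ 86 (mod 119)
115^12 ≡ 1 (mod 119) ✓
Thus |⟨115⟩| = ord(115) = 12.
The index is φ(119) / ord(115) = 96 / 12 = 8.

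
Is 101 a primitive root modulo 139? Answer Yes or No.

Yes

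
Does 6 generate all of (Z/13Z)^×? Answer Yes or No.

Yes

φ(13) = 13 − 1 = 12 = 2^2 · 3.
An element g generates (Z/13Z)^× iff g^(12/q) ≢ 1 (mod 13) for each prime q ∈ {2, 3}.
6^6 ≡ 12 (mod 13)  [q = 2: ≢ 1 ✓]
6^4 ≡ 9 (mod 13)  [q = 3: ≢ 1 ✓]
None equal 1, so ord_13(6) = 12: 6 is a primitive root.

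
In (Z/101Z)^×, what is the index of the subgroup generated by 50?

1

Since 50 ∈ (Z/101Z)^×, its order divides φ(101) = 101 − 1 = 100 = 2^2 · 5^2.
Divisors of 100: 1, 2, 4, 5, 10, 20, 25, 50, 100.
Evaluate successive powers at the divisors of 100:
50^1 ≡ 50 (mod 101)
50^2 ≡ 76 (mod 101)
50^4 ≡ 19 (mod 101)
50^5 ≡ 41 (mod 101)
50^10 ≡ 65 (mod 101)
50^20 ≡ 84 (mod 101)
50^25 ≡ 10 (mod 101)
50^50 ≡ 100 (mod 101)
50^100 ≡ 1 (mod 101) ✓
So ord_101(50) = 100, hence |⟨50⟩| = 100.
The index is φ(101) / ord(50) = 100 / 100 = 1.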